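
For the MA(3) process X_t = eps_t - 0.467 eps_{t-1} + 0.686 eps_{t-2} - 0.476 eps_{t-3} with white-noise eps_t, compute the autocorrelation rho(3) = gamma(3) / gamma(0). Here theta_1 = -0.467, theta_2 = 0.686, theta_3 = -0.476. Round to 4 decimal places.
\rho(3) = -0.2485

For an MA(q) process with theta_0 = 1, the autocovariance is
  gamma(k) = sigma^2 * sum_{i=0..q-k} theta_i * theta_{i+k},
and rho(k) = gamma(k) / gamma(0). Sigma^2 cancels.
  numerator   = (1)*(-0.476) = -0.476.
  denominator = (1)^2 + (-0.467)^2 + (0.686)^2 + (-0.476)^2 = 1.915261.
  rho(3) = -0.476 / 1.915261 = -0.2485.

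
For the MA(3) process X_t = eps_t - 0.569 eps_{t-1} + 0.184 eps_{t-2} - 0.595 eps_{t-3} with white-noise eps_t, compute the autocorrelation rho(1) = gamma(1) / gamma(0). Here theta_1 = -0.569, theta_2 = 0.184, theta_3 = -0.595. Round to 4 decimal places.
\rho(1) = -0.4576

For an MA(q) process with theta_0 = 1, the autocovariance is
  gamma(k) = sigma^2 * sum_{i=0..q-k} theta_i * theta_{i+k},
and rho(k) = gamma(k) / gamma(0). Sigma^2 cancels.
  numerator   = (1)*(-0.569) + (-0.569)*(0.184) + (0.184)*(-0.595) = -0.783176.
  denominator = (1)^2 + (-0.569)^2 + (0.184)^2 + (-0.595)^2 = 1.711642.
  rho(1) = -0.783176 / 1.711642 = -0.4576.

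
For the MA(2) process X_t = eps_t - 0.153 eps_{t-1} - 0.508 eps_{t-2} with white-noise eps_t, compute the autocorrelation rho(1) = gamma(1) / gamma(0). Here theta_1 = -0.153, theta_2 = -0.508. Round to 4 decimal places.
\rho(1) = -0.0587

For an MA(q) process with theta_0 = 1, the autocovariance is
  gamma(k) = sigma^2 * sum_{i=0..q-k} theta_i * theta_{i+k},
and rho(k) = gamma(k) / gamma(0). Sigma^2 cancels.
  numerator   = (1)*(-0.153) + (-0.153)*(-0.508) = -0.075276.
  denominator = (1)^2 + (-0.153)^2 + (-0.508)^2 = 1.281473.
  rho(1) = -0.075276 / 1.281473 = -0.0587.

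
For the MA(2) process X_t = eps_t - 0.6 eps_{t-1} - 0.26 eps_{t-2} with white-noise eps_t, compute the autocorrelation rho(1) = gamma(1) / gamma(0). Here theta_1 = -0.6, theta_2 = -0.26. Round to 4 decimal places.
\rho(1) = -0.3110

For an MA(q) process with theta_0 = 1, the autocovariance is
  gamma(k) = sigma^2 * sum_{i=0..q-k} theta_i * theta_{i+k},
and rho(k) = gamma(k) / gamma(0). Sigma^2 cancels.
  numerator   = (1)*(-0.6) + (-0.6)*(-0.26) = -0.444.
  denominator = (1)^2 + (-0.6)^2 + (-0.26)^2 = 1.4276.
  rho(1) = -0.444 / 1.4276 = -0.3110.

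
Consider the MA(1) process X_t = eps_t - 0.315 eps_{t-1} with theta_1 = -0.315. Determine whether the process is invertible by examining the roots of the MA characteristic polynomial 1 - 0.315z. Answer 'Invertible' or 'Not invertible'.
\text{Invertible}

The MA(q) characteristic polynomial is P(z) = 1 - 0.315z.
Invertibility requires all roots to lie outside the unit circle, i.e. |z| > 1 for every root.
This is linear in z: 1 + (-0.315) z = 0  =>  z = -1/(-0.315) = 3.174603,  |z| = 3.174603.
Moduli of all roots: 3.1746.
All moduli strictly greater than 1? Yes.
Verdict: Invertible.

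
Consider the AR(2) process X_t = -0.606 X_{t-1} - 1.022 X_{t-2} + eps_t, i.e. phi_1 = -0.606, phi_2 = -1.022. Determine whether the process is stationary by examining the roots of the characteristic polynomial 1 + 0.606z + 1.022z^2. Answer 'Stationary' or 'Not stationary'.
\text{Not stationary}

The AR(p) characteristic polynomial is P(z) = 1 + 0.606z + 1.022z^2.
Stationarity requires all roots to lie outside the unit circle, i.e. |z| > 1 for every root.
Set 1 + (0.606) z + (1.022) z^2 = 0, i.e. a z^2 + b z + c = 0 with a = 1.022, b = 0.606, c = 1.
Discriminant D = b^2 - 4ac = (0.606)^2 - 4*(1.022)*1 = 0.367236 - (4.088) = -3.720764.
D < 0, so the roots are the complex-conjugate pair z = (-b +/- i sqrt(-D)) / (2a) = -0.2965 +/- 0.9437i.
For a conjugate pair |z|^2 = z * conj(z) = (product of roots) = c/a = 1/(1.022) = 0.978474, so |z| = sqrt(0.978474) = 0.9892 for both roots.
Moduli of all roots: 0.9892, 0.9892.
All moduli strictly greater than 1? No.
Verdict: Not stationary.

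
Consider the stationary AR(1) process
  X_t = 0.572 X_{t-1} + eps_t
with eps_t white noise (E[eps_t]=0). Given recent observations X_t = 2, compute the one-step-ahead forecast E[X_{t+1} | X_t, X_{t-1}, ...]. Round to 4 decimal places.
E[X_{t+1} \mid \mathcal F_t] = 1.1440

For an AR(p) model X_t = c + sum_i phi_i X_{t-i} + eps_t, the
one-step-ahead conditional mean is
  E[X_{t+1} | X_t, ...] = c + sum_i phi_i X_{t+1-i}.
Substitute known values:
  E[X_{t+1} | ...] = (0.572) * (2)
                   = 1.1440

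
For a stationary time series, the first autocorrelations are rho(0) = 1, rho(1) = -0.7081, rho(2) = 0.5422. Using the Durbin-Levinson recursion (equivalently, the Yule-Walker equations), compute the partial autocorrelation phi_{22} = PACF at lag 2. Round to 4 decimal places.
\phi_{22} = 0.0818

The PACF at lag k is phi_{kk}, the last component of the solution
to the Yule-Walker system G_k phi = r_k where
  (G_k)_{ij} = rho(|i - j|), (r_k)_i = rho(i), i,j = 1..k.
Equivalently, Durbin-Levinson gives phi_{kk} iteratively:
  phi_{11} = rho(1)
  phi_{kk} = [rho(k) - sum_{j=1..k-1} phi_{k-1,j} rho(k-j)]
            / [1 - sum_{j=1..k-1} phi_{k-1,j} rho(j)],
  phi_{k,j} = phi_{k-1,j} - phi_{kk} phi_{k-1,k-j},  j = 1..k-1.
Step k = 1:
  phi_11 = rho(1) = -0.7081.
Step k = 2:
  phi_22 = [rho(2) - phi_11 rho(1)] / [1 - phi_11 rho(1)] = [0.5422 - (-0.7081)(-0.7081)] / [1 - (-0.7081)(-0.7081)]
         = 0.04079439 / 0.49859439 = 0.0818.
Therefore phi_{22} = 0.0818.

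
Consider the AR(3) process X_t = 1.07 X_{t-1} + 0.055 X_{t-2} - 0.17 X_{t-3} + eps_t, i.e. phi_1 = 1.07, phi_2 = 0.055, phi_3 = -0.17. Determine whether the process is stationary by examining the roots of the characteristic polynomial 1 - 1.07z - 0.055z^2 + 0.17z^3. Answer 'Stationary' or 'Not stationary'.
\text{Stationary}

The AR(p) characteristic polynomial is P(z) = 1 - 1.07z - 0.055z^2 + 0.17z^3.
Stationarity requires all roots to lie outside the unit circle, i.e. |z| > 1 for every root.
Degree 3: look for a simple real root z0 first, then factor out (1 - z/z0) and solve the remaining quadratic.
Testing z0 = 2: P(2) = 1 + (-1.07)(2) + (-0.055)(2)^2 + (0.17)(2)^3
  = 1 + (-2.14) + (-0.22) + (1.36) = 0.  So z_0 = 2 is a root, |z_0| = 2.
Divide out the factor (1 - 0.5 z) = (1 - z/z0) (since 1/z0 = 0.5):
  P(z) = (1 - 0.5 z)(1 + (-0.57) z + (-0.34) z^2)
  [check: z-coef -0.57 - (0.5) = -1.07; z^2-coef -0.34 - (0.5)(-0.57) = -0.055; z^3-coef -(0.5)(-0.34) = 0.17.]
Remaining roots from the quadratic factor 1 + (-0.57) z + (-0.34) z^2:
  Set 1 + (-0.57) z + (-0.34) z^2 = 0, i.e. a z^2 + b z + c = 0 with a = -0.34, b = -0.57, c = 1.
  Discriminant D = b^2 - 4ac = (-0.57)^2 - 4*(-0.34)*1 = 0.3249 - (-1.36) = 1.6849.
  D >= 0, so the roots are real: z = (-b +/- sqrt(D)) / (2a) = (0.57 +/- 1.298037) / (-0.68).
    z_1 = (0.57 + 1.298037) / (-0.68) = -2.7471,   |z_1| = 2.7471.
    z_2 = (0.57 - 1.298037) / (-0.68) = 1.0706,   |z_2| = 1.0706.
Moduli of all roots: 2.0000, 2.7471, 1.0706.
All moduli strictly greater than 1? Yes.
Verdict: Stationary.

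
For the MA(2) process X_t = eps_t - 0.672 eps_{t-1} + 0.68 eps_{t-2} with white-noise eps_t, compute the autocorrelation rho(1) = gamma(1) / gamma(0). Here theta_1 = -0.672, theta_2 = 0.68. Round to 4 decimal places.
\rho(1) = -0.5898

For an MA(q) process with theta_0 = 1, the autocovariance is
  gamma(k) = sigma^2 * sum_{i=0..q-k} theta_i * theta_{i+k},
and rho(k) = gamma(k) / gamma(0). Sigma^2 cancels.
  numerator   = (1)*(-0.672) + (-0.672)*(0.68) = -1.12896.
  denominator = (1)^2 + (-0.672)^2 + (0.68)^2 = 1.913984.
  rho(1) = -1.12896 / 1.913984 = -0.5898.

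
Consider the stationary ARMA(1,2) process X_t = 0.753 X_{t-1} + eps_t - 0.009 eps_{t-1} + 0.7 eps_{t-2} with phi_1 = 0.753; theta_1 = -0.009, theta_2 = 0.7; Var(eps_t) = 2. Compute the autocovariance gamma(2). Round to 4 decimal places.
\gamma(2) = 8.0920

Multiply the model equation by X_{t-k} and take expectations. With theta_0 = psi_0 = 1 and psi_j the MA(infinity) weights, this gives
  gamma(k) - sum_i phi_i gamma(k-i) = c_k,
  c_k = sigma^2 * sum_{j=k..q} theta_j psi_{j-k}   (c_k = 0 for k > q),
using gamma(-m) = gamma(m).
psi-weights needed (psi_j = theta_j + sum_i phi_i psi_{j-i}):
  psi_1 = theta_1 + phi_1 = -0.009 + (0.753) = 0.744
  psi_2 = theta_2 + phi_1 psi_1 = 0.7 + (0.753)(0.744) = 1.260232
Right-hand sides:
  c_0 = sigma^2 (1 + theta_1 psi_1 + theta_2 psi_2) = 2 * (1 + (-0.009)(0.744) + (0.7)(1.260232)) = 2 * 1.875466 = 3.750933
  c_1 = sigma^2 (theta_1 + theta_2 psi_1) = 2 * (-0.009 + (0.7)(0.744)) = 1.0236
  c_2 = sigma^2 theta_2 = 2 * (0.7) = 1.4
Equations for k = 0 and k = 1 (AR order 1):
  gamma(0) = phi_1 gamma(1) + c_0
  gamma(1) = phi_1 gamma(0) + c_1
Substituting the second into the first: gamma(0) (1 - phi_1^2) = c_0 + phi_1 c_1, so
  gamma(0) = (c_0 + phi_1 c_1) / (1 - phi_1^2) = (3.750933 + (0.753)(1.0236)) / (1 - (0.753)^2) = 4.521704 / 0.432991 = 10.442951.
  gamma(1) = phi_1 gamma(0) + c_1 = (0.753)(10.442951) + (1.0236) = 8.887142.
For k = 2: gamma(2) = phi_1 gamma(1) + c_2
  = (0.753)(8.887142) + (1.4) = 8.092018.
Therefore gamma(2) = 8.0920 (to 4 decimal places).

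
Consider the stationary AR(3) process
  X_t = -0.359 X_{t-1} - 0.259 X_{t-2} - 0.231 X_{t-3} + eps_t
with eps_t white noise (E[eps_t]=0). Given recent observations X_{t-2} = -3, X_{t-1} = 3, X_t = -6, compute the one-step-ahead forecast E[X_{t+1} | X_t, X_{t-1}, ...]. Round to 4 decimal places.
E[X_{t+1} \mid \mathcal F_t] = 2.0700

For an AR(p) model X_t = c + sum_i phi_i X_{t-i} + eps_t, the
one-step-ahead conditional mean is
  E[X_{t+1} | X_t, ...] = c + sum_i phi_i X_{t+1-i}.
Substitute known values:
  E[X_{t+1} | ...] = (-0.359) * (-6) + (-0.259) * (3) + (-0.231) * (-3)
                   = 2.0700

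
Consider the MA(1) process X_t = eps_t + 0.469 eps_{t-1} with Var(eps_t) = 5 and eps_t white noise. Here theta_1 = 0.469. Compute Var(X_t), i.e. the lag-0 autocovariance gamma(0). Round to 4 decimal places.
\gamma(0) = 6.0998

For an MA(q) process X_t = eps_t + sum_i theta_i eps_{t-i} with
Var(eps_t) = sigma^2, the variance is
  gamma(0) = sigma^2 * (1 + sum_i theta_i^2).
  sum_i theta_i^2 = (0.469)^2 = 0.219961.
  gamma(0) = 5 * (1 + 0.219961) = 5 * 1.219961 = 6.099805, which rounds to 6.0998.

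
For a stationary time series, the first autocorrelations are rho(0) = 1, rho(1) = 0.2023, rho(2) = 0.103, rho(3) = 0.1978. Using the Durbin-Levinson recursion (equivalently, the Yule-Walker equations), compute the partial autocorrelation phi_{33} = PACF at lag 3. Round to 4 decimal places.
\phi_{33} = 0.1730

The PACF at lag k is phi_{kk}, the last component of the solution
to the Yule-Walker system G_k phi = r_k where
  (G_k)_{ij} = rho(|i - j|), (r_k)_i = rho(i), i,j = 1..k.
Equivalently, Durbin-Levinson gives phi_{kk} iteratively:
  phi_{11} = rho(1)
  phi_{kk} = [rho(k) - sum_{j=1..k-1} phi_{k-1,j} rho(k-j)]
            / [1 - sum_{j=1..k-1} phi_{k-1,j} rho(j)],
  phi_{k,j} = phi_{k-1,j} - phi_{kk} phi_{k-1,k-j},  j = 1..k-1.
Step k = 1:
  phi_11 = rho(1) = 0.2023.
Step k = 2:
  phi_22 = [rho(2) - phi_11 rho(1)] / [1 - phi_11 rho(1)] = [0.103 - (0.2023)(0.2023)] / [1 - (0.2023)(0.2023)]
         = 0.06207471 / 0.95907471 = 0.064724.
  Update: phi_21 = phi_11 - phi_22 phi_11 = 0.2023 - (0.064724)(0.2023) = 0.189206.
Step k = 3:
  phi_33 = [rho(3) - phi_21 rho(2) - phi_22 rho(1)] / [1 - phi_21 rho(1) - phi_22 rho(2)]
    numerator   = 0.1978 - (0.189206)(0.103) - (0.064724)(0.2023) = 0.16521817
    denominator = 1 - (0.189206)(0.2023) - (0.064724)(0.103) = 0.95505702
  phi_33 = 0.16521817 / 0.95505702 = 0.173.
Therefore phi_{33} = 0.1730.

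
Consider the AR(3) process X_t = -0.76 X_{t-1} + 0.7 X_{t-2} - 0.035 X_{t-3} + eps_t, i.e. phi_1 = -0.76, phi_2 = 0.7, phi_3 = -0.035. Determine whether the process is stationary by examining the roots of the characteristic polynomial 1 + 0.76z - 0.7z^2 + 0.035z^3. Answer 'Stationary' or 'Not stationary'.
\text{Not stationary}

The AR(p) characteristic polynomial is P(z) = 1 + 0.76z - 0.7z^2 + 0.035z^3.
Stationarity requires all roots to lie outside the unit circle, i.e. |z| > 1 for every root.
Degree 3: look for a simple real root z0 first, then factor out (1 - z/z0) and solve the remaining quadratic.
Testing z0 = 2: P(2) = 1 + (0.76)(2) + (-0.7)(2)^2 + (0.035)(2)^3
  = 1 + (1.52) + (-2.8) + (0.28) = 0.  So z_0 = 2 is a root, |z_0| = 2.
Divide out the factor (1 - 0.5 z) = (1 - z/z0) (since 1/z0 = 0.5):
  P(z) = (1 - 0.5 z)(1 + (1.26) z + (-0.07) z^2)
  [check: z-coef 1.26 - (0.5) = 0.76; z^2-coef -0.07 - (0.5)(1.26) = -0.7; z^3-coef -(0.5)(-0.07) = 0.035.]
Remaining roots from the quadratic factor 1 + (1.26) z + (-0.07) z^2:
  Set 1 + (1.26) z + (-0.07) z^2 = 0, i.e. a z^2 + b z + c = 0 with a = -0.07, b = 1.26, c = 1.
  Discriminant D = b^2 - 4ac = (1.26)^2 - 4*(-0.07)*1 = 1.5876 - (-0.28) = 1.8676.
  D >= 0, so the roots are real: z = (-b +/- sqrt(D)) / (2a) = (-1.26 +/- 1.366602) / (-0.14).
    z_1 = (-1.26 + 1.366602) / (-0.14) = -0.7614,   |z_1| = 0.7614.
    z_2 = (-1.26 - 1.366602) / (-0.14) = 18.7614,   |z_2| = 18.7614.
Moduli of all roots: 2.0000, 0.7614, 18.7614.
All moduli strictly greater than 1? No.
Verdict: Not stationary.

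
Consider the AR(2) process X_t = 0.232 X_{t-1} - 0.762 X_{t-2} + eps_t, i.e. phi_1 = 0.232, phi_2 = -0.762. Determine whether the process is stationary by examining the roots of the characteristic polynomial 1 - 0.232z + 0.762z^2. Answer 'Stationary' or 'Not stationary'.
\text{Stationary}

The AR(p) characteristic polynomial is P(z) = 1 - 0.232z + 0.762z^2.
Stationarity requires all roots to lie outside the unit circle, i.e. |z| > 1 for every root.
Set 1 + (-0.232) z + (0.762) z^2 = 0, i.e. a z^2 + b z + c = 0 with a = 0.762, b = -0.232, c = 1.
Discriminant D = b^2 - 4ac = (-0.232)^2 - 4*(0.762)*1 = 0.053824 - (3.048) = -2.994176.
D < 0, so the roots are the complex-conjugate pair z = (-b +/- i sqrt(-D)) / (2a) = 0.1522 +/- 1.1354i.
For a conjugate pair |z|^2 = z * conj(z) = (product of roots) = c/a = 1/(0.762) = 1.312336, so |z| = sqrt(1.312336) = 1.1456 for both roots.
Moduli of all roots: 1.1456, 1.1456.
All moduli strictly greater than 1? Yes.
Verdict: Stationary.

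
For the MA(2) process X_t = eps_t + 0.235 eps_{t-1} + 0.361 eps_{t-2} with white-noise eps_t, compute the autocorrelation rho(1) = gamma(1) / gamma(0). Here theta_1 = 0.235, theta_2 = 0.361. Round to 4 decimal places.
\rho(1) = 0.2698

For an MA(q) process with theta_0 = 1, the autocovariance is
  gamma(k) = sigma^2 * sum_{i=0..q-k} theta_i * theta_{i+k},
and rho(k) = gamma(k) / gamma(0). Sigma^2 cancels.
  numerator   = (1)*(0.235) + (0.235)*(0.361) = 0.319835.
  denominator = (1)^2 + (0.235)^2 + (0.361)^2 = 1.185546.
  rho(1) = 0.319835 / 1.185546 = 0.2698.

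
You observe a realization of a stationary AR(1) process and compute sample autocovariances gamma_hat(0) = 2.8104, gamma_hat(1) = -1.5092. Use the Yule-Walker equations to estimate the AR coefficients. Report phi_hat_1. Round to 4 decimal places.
\hat\phi_{1} = -0.5370

The Yule-Walker equations for an AR(p) process read, in matrix form,
  Gamma_p phi = r_p,   with   (Gamma_p)_{ij} = gamma(|i - j|),
                       (r_p)_i = gamma(i),   i,j = 1..p.
Substitute the sample gammas (Toeplitz matrix and right-hand side of size 1):
  Gamma_p = [[2.8104]]
  r_p     = [-1.5092]
With p = 1 this is the single equation gamma(0) phi_1 = gamma(1):
  phi_hat_1 = gamma(1) / gamma(0) = -1.5092 / 2.8104 = -0.5370.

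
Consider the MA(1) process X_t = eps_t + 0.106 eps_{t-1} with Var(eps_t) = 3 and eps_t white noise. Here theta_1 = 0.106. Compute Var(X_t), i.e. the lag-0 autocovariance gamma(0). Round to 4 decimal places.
\gamma(0) = 3.0337

For an MA(q) process X_t = eps_t + sum_i theta_i eps_{t-i} with
Var(eps_t) = sigma^2, the variance is
  gamma(0) = sigma^2 * (1 + sum_i theta_i^2).
  sum_i theta_i^2 = (0.106)^2 = 0.011236.
  gamma(0) = 3 * (1 + 0.011236) = 3 * 1.011236 = 3.033708, which rounds to 3.0337.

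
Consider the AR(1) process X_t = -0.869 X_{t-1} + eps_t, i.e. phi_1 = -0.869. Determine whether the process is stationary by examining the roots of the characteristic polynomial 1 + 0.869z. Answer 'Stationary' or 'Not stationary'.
\text{Stationary}

The AR(p) characteristic polynomial is P(z) = 1 + 0.869z.
Stationarity requires all roots to lie outside the unit circle, i.e. |z| > 1 for every root.
This is linear in z: 1 + (0.869) z = 0  =>  z = -1/(0.869) = -1.150748,  |z| = 1.150748.
Moduli of all roots: 1.1507.
All moduli strictly greater than 1? Yes.
Verdict: Stationary.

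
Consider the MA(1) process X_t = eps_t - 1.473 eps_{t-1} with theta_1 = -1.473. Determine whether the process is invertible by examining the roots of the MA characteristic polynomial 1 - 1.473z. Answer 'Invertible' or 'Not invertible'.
\text{Not invertible}

The MA(q) characteristic polynomial is P(z) = 1 - 1.473z.
Invertibility requires all roots to lie outside the unit circle, i.e. |z| > 1 for every root.
This is linear in z: 1 + (-1.473) z = 0  =>  z = -1/(-1.473) = 0.678887,  |z| = 0.678887.
Moduli of all roots: 0.6789.
All moduli strictly greater than 1? No.
Verdict: Not invertible.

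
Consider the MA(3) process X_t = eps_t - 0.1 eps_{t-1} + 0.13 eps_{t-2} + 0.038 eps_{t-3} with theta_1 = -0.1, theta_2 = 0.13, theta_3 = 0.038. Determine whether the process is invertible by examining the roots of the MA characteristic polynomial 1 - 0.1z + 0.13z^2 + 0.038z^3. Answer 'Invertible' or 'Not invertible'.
\text{Invertible}

The MA(q) characteristic polynomial is P(z) = 1 - 0.1z + 0.13z^2 + 0.038z^3.
Invertibility requires all roots to lie outside the unit circle, i.e. |z| > 1 for every root.
Degree 3: look for a simple real root z0 first, then factor out (1 - z/z0) and solve the remaining quadratic.
Testing z0 = -5: P(-5) = 1 + (-0.1)(-5) + (0.13)(-5)^2 + (0.038)(-5)^3
  = 1 + (0.5) + (3.25) + (-4.75) = 0.  So z_0 = -5 is a root, |z_0| = 5.
Divide out the factor (1 + 0.2 z) = (1 - z/z0) (since 1/z0 = -0.2):
  P(z) = (1 + 0.2 z)(1 + (-0.3) z + (0.19) z^2)
  [check: z-coef -0.3 - (-0.2) = -0.1; z^2-coef 0.19 - (-0.2)(-0.3) = 0.13; z^3-coef -(-0.2)(0.19) = 0.038.]
Remaining roots from the quadratic factor 1 + (-0.3) z + (0.19) z^2:
  Set 1 + (-0.3) z + (0.19) z^2 = 0, i.e. a z^2 + b z + c = 0 with a = 0.19, b = -0.3, c = 1.
  Discriminant D = b^2 - 4ac = (-0.3)^2 - 4*(0.19)*1 = 0.09 - (0.76) = -0.67.
  D < 0, so the roots are the complex-conjugate pair z = (-b +/- i sqrt(-D)) / (2a) = 0.7895 +/- 2.154i.
  For a conjugate pair |z|^2 = z * conj(z) = (product of roots) = c/a = 1/(0.19) = 5.263158, so |z| = sqrt(5.263158) = 2.2942 for both roots.
Moduli of all roots: 5.0000, 2.2942, 2.2942.
All moduli strictly greater than 1? Yes.
Verdict: Invertible.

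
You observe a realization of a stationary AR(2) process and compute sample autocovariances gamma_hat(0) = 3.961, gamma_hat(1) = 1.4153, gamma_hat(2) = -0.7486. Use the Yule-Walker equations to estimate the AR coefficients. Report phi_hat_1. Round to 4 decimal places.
\hat\phi_{1} = 0.4870

The Yule-Walker equations for an AR(p) process read, in matrix form,
  Gamma_p phi = r_p,   with   (Gamma_p)_{ij} = gamma(|i - j|),
                       (r_p)_i = gamma(i),   i,j = 1..p.
Substitute the sample gammas (Toeplitz matrix and right-hand side of size 2):
  Gamma_p = [[3.961, 1.4153], [1.4153, 3.961]]
  r_p     = [1.4153, -0.7486]
Written out:
  3.961 phi_1 + 1.4153 phi_2 = 1.4153
  1.4153 phi_1 + 3.961 phi_2 = -0.7486
Solve by Cramer's rule:
  det = gamma(0)^2 - gamma(1)^2 = (3.961)^2 - (1.4153)^2 = 15.689521 - 2.00307409 = 13.68644691
  phi_hat_1 = [gamma(1) gamma(0) - gamma(1) gamma(2)] / det = [(1.4153)(3.961) - (1.4153)(-0.7486)] / 13.68644691 = 6.66549688 / 13.68644691 = 0.487
  phi_hat_2 = [gamma(0) gamma(2) - gamma(1)^2] / det = [(3.961)(-0.7486) - (1.4153)^2] / 13.68644691 = -4.96827869 / 13.68644691 = -0.363
So phi_hat = [0.4870, -0.3630].
Therefore phi_hat_1 = 0.4870.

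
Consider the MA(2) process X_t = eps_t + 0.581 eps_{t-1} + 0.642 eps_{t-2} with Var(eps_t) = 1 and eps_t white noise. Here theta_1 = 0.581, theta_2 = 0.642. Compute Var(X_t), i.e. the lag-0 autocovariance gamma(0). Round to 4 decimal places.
\gamma(0) = 1.7497

For an MA(q) process X_t = eps_t + sum_i theta_i eps_{t-i} with
Var(eps_t) = sigma^2, the variance is
  gamma(0) = sigma^2 * (1 + sum_i theta_i^2).
  sum_i theta_i^2 = (0.581)^2 + (0.642)^2 = 0.337561 + 0.412164 = 0.749725.
  gamma(0) = 1 * (1 + 0.749725) = 1 * 1.749725 = 1.749725, which rounds to 1.7497.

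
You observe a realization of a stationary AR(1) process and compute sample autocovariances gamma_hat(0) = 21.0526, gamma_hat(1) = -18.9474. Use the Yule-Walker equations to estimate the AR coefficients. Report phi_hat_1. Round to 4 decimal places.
\hat\phi_{1} = -0.9000

The Yule-Walker equations for an AR(p) process read, in matrix form,
  Gamma_p phi = r_p,   with   (Gamma_p)_{ij} = gamma(|i - j|),
                       (r_p)_i = gamma(i),   i,j = 1..p.
Substitute the sample gammas (Toeplitz matrix and right-hand side of size 1):
  Gamma_p = [[21.0526]]
  r_p     = [-18.9474]
With p = 1 this is the single equation gamma(0) phi_1 = gamma(1):
  phi_hat_1 = gamma(1) / gamma(0) = -18.9474 / 21.0526 = -0.9000.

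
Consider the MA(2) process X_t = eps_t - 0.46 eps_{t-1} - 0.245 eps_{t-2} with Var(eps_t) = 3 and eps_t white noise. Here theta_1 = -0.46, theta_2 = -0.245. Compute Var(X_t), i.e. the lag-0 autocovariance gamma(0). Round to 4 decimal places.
\gamma(0) = 3.8149

For an MA(q) process X_t = eps_t + sum_i theta_i eps_{t-i} with
Var(eps_t) = sigma^2, the variance is
  gamma(0) = sigma^2 * (1 + sum_i theta_i^2).
  sum_i theta_i^2 = (-0.46)^2 + (-0.245)^2 = 0.2116 + 0.060025 = 0.271625.
  gamma(0) = 3 * (1 + 0.271625) = 3 * 1.271625 = 3.814875, which rounds to 3.8149.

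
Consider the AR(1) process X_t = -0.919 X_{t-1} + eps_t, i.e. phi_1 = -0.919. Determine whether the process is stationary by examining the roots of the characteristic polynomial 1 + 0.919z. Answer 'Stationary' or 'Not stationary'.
\text{Stationary}

The AR(p) characteristic polynomial is P(z) = 1 + 0.919z.
Stationarity requires all roots to lie outside the unit circle, i.e. |z| > 1 for every root.
This is linear in z: 1 + (0.919) z = 0  =>  z = -1/(0.919) = -1.088139,  |z| = 1.088139.
Moduli of all roots: 1.0881.
All moduli strictly greater than 1? Yes.
Verdict: Stationary.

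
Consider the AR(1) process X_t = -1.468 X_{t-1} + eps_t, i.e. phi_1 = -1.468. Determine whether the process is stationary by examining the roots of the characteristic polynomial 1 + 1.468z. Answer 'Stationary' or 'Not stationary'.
\text{Not stationary}

The AR(p) characteristic polynomial is P(z) = 1 + 1.468z.
Stationarity requires all roots to lie outside the unit circle, i.e. |z| > 1 for every root.
This is linear in z: 1 + (1.468) z = 0  =>  z = -1/(1.468) = -0.681199,  |z| = 0.681199.
Moduli of all roots: 0.6812.
All moduli strictly greater than 1? No.
Verdict: Not stationary.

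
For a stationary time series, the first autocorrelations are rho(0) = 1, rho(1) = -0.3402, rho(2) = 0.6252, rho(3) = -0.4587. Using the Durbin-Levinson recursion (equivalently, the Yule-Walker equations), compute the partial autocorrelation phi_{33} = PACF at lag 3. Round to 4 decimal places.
\phi_{33} = -0.2921

The PACF at lag k is phi_{kk}, the last component of the solution
to the Yule-Walker system G_k phi = r_k where
  (G_k)_{ij} = rho(|i - j|), (r_k)_i = rho(i), i,j = 1..k.
Equivalently, Durbin-Levinson gives phi_{kk} iteratively:
  phi_{11} = rho(1)
  phi_{kk} = [rho(k) - sum_{j=1..k-1} phi_{k-1,j} rho(k-j)]
            / [1 - sum_{j=1..k-1} phi_{k-1,j} rho(j)],
  phi_{k,j} = phi_{k-1,j} - phi_{kk} phi_{k-1,k-j},  j = 1..k-1.
Step k = 1:
  phi_11 = rho(1) = -0.3402.
Step k = 2:
  phi_22 = [rho(2) - phi_11 rho(1)] / [1 - phi_11 rho(1)] = [0.6252 - (-0.3402)(-0.3402)] / [1 - (-0.3402)(-0.3402)]
         = 0.50946396 / 0.88426396 = 0.576145.
  Update: phi_21 = phi_11 - phi_22 phi_11 = -0.3402 - (0.576145)(-0.3402) = -0.144196.
Step k = 3:
  phi_33 = [rho(3) - phi_21 rho(2) - phi_22 rho(1)] / [1 - phi_21 rho(1) - phi_22 rho(2)]
    numerator   = -0.4587 - (-0.144196)(0.6252) - (0.576145)(-0.3402) = -0.17254451
    denominator = 1 - (-0.144196)(-0.3402) - (0.576145)(0.6252) = 0.59073902
  phi_33 = -0.17254451 / 0.59073902 = -0.2921.
Therefore phi_{33} = -0.2921.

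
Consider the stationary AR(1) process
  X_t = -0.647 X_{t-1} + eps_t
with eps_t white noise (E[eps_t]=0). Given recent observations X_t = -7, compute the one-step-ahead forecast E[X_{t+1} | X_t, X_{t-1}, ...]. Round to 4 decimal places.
E[X_{t+1} \mid \mathcal F_t] = 4.5290

For an AR(p) model X_t = c + sum_i phi_i X_{t-i} + eps_t, the
one-step-ahead conditional mean is
  E[X_{t+1} | X_t, ...] = c + sum_i phi_i X_{t+1-i}.
Substitute known values:
  E[X_{t+1} | ...] = (-0.647) * (-7)
                   = 4.5290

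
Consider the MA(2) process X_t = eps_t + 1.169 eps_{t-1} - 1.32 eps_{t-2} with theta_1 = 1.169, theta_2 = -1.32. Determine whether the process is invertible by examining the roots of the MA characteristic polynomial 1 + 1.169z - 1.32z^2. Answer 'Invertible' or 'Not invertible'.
\text{Not invertible}

The MA(q) characteristic polynomial is P(z) = 1 + 1.169z - 1.32z^2.
Invertibility requires all roots to lie outside the unit circle, i.e. |z| > 1 for every root.
Set 1 + (1.169) z + (-1.32) z^2 = 0, i.e. a z^2 + b z + c = 0 with a = -1.32, b = 1.169, c = 1.
Discriminant D = b^2 - 4ac = (1.169)^2 - 4*(-1.32)*1 = 1.366561 - (-5.28) = 6.646561.
D >= 0, so the roots are real: z = (-b +/- sqrt(D)) / (2a) = (-1.169 +/- 2.578093) / (-2.64).
  z_1 = (-1.169 + 2.578093) / (-2.64) = -0.5337,   |z_1| = 0.5337.
  z_2 = (-1.169 - 2.578093) / (-2.64) = 1.4194,   |z_2| = 1.4194.
Moduli of all roots: 0.5337, 1.4194.
All moduli strictly greater than 1? No.
Verdict: Not invertible.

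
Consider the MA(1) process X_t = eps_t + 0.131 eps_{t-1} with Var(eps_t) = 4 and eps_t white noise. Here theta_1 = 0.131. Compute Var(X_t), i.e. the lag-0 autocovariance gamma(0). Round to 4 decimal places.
\gamma(0) = 4.0686

For an MA(q) process X_t = eps_t + sum_i theta_i eps_{t-i} with
Var(eps_t) = sigma^2, the variance is
  gamma(0) = sigma^2 * (1 + sum_i theta_i^2).
  sum_i theta_i^2 = (0.131)^2 = 0.017161.
  gamma(0) = 4 * (1 + 0.017161) = 4 * 1.017161 = 4.068644, which rounds to 4.0686.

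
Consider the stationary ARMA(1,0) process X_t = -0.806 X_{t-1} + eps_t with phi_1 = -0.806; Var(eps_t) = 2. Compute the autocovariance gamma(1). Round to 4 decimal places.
\gamma(1) = -4.6009

Multiply the model equation by X_{t-k} and take expectations. With theta_0 = psi_0 = 1 and psi_j the MA(infinity) weights, this gives
  gamma(k) - sum_i phi_i gamma(k-i) = c_k,
  c_k = sigma^2 * sum_{j=k..q} theta_j psi_{j-k}   (c_k = 0 for k > q),
using gamma(-m) = gamma(m).
Pure AR (q = 0): c_0 = sigma^2 = 2, c_k = 0 for k >= 1.
Equations for k = 0 and k = 1 (AR order 1):
  gamma(0) = phi_1 gamma(1) + c_0
  gamma(1) = phi_1 gamma(0) + c_1
Substituting the second into the first: gamma(0) (1 - phi_1^2) = c_0 + phi_1 c_1, so
  gamma(0) = c_0 / (1 - phi_1^2) = 2 / (1 - (-0.806)^2) = 2 / 0.350364 = 5.708349.
  gamma(1) = phi_1 gamma(0) = (-0.806)(5.708349) = -4.600929.
Therefore gamma(1) = -4.6009 (to 4 decimal places).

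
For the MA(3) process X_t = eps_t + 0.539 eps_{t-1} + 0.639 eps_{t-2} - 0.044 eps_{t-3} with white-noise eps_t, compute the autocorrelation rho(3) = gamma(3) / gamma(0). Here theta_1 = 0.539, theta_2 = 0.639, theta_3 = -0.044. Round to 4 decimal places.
\rho(3) = -0.0259

For an MA(q) process with theta_0 = 1, the autocovariance is
  gamma(k) = sigma^2 * sum_{i=0..q-k} theta_i * theta_{i+k},
and rho(k) = gamma(k) / gamma(0). Sigma^2 cancels.
  numerator   = (1)*(-0.044) = -0.044.
  denominator = (1)^2 + (0.539)^2 + (0.639)^2 + (-0.044)^2 = 1.700778.
  rho(3) = -0.044 / 1.700778 = -0.0259.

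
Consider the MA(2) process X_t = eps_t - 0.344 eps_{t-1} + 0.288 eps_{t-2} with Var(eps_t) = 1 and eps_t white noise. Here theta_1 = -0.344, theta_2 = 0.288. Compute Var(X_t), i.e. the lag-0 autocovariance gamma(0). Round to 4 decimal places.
\gamma(0) = 1.2013

For an MA(q) process X_t = eps_t + sum_i theta_i eps_{t-i} with
Var(eps_t) = sigma^2, the variance is
  gamma(0) = sigma^2 * (1 + sum_i theta_i^2).
  sum_i theta_i^2 = (-0.344)^2 + (0.288)^2 = 0.118336 + 0.082944 = 0.20128.
  gamma(0) = 1 * (1 + 0.20128) = 1 * 1.20128 = 1.20128, which rounds to 1.2013.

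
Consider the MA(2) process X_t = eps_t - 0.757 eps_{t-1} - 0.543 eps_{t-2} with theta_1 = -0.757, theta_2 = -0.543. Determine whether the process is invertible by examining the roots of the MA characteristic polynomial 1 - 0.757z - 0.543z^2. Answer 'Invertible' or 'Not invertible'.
\text{Not invertible}

The MA(q) characteristic polynomial is P(z) = 1 - 0.757z - 0.543z^2.
Invertibility requires all roots to lie outside the unit circle, i.e. |z| > 1 for every root.
Set 1 + (-0.757) z + (-0.543) z^2 = 0, i.e. a z^2 + b z + c = 0 with a = -0.543, b = -0.757, c = 1.
Discriminant D = b^2 - 4ac = (-0.757)^2 - 4*(-0.543)*1 = 0.573049 - (-2.172) = 2.745049.
D >= 0, so the roots are real: z = (-b +/- sqrt(D)) / (2a) = (0.757 +/- 1.656819) / (-1.086).
  z_1 = (0.757 + 1.656819) / (-1.086) = -2.2227,   |z_1| = 2.2227.
  z_2 = (0.757 - 1.656819) / (-1.086) = 0.8286,   |z_2| = 0.8286.
Moduli of all roots: 2.2227, 0.8286.
All moduli strictly greater than 1? No.
Verdict: Not invertible.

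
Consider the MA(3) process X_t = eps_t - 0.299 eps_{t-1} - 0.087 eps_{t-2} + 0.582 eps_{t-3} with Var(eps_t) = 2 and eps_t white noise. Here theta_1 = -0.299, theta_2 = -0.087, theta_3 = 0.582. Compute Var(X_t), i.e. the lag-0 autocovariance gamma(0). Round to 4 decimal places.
\gamma(0) = 2.8714

For an MA(q) process X_t = eps_t + sum_i theta_i eps_{t-i} with
Var(eps_t) = sigma^2, the variance is
  gamma(0) = sigma^2 * (1 + sum_i theta_i^2).
  sum_i theta_i^2 = (-0.299)^2 + (-0.087)^2 + (0.582)^2 = 0.089401 + 0.007569 + 0.338724 = 0.435694.
  gamma(0) = 2 * (1 + 0.435694) = 2 * 1.435694 = 2.871388, which rounds to 2.8714.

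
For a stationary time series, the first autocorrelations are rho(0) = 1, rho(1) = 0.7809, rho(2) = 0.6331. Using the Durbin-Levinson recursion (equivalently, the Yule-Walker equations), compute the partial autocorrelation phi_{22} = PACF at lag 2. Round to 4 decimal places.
\phi_{22} = 0.0597

The PACF at lag k is phi_{kk}, the last component of the solution
to the Yule-Walker system G_k phi = r_k where
  (G_k)_{ij} = rho(|i - j|), (r_k)_i = rho(i), i,j = 1..k.
Equivalently, Durbin-Levinson gives phi_{kk} iteratively:
  phi_{11} = rho(1)
  phi_{kk} = [rho(k) - sum_{j=1..k-1} phi_{k-1,j} rho(k-j)]
            / [1 - sum_{j=1..k-1} phi_{k-1,j} rho(j)],
  phi_{k,j} = phi_{k-1,j} - phi_{kk} phi_{k-1,k-j},  j = 1..k-1.
Step k = 1:
  phi_11 = rho(1) = 0.7809.
Step k = 2:
  phi_22 = [rho(2) - phi_11 rho(1)] / [1 - phi_11 rho(1)] = [0.6331 - (0.7809)(0.7809)] / [1 - (0.7809)(0.7809)]
         = 0.02329519 / 0.39019519 = 0.0597.
Therefore phi_{22} = 0.0597.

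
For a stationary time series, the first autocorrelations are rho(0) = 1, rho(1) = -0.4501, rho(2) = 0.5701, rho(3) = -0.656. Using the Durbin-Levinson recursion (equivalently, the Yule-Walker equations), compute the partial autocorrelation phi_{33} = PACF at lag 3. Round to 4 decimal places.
\phi_{33} = -0.4940

The PACF at lag k is phi_{kk}, the last component of the solution
to the Yule-Walker system G_k phi = r_k where
  (G_k)_{ij} = rho(|i - j|), (r_k)_i = rho(i), i,j = 1..k.
Equivalently, Durbin-Levinson gives phi_{kk} iteratively:
  phi_{11} = rho(1)
  phi_{kk} = [rho(k) - sum_{j=1..k-1} phi_{k-1,j} rho(k-j)]
            / [1 - sum_{j=1..k-1} phi_{k-1,j} rho(j)],
  phi_{k,j} = phi_{k-1,j} - phi_{kk} phi_{k-1,k-j},  j = 1..k-1.
Step k = 1:
  phi_11 = rho(1) = -0.4501.
Step k = 2:
  phi_22 = [rho(2) - phi_11 rho(1)] / [1 - phi_11 rho(1)] = [0.5701 - (-0.4501)(-0.4501)] / [1 - (-0.4501)(-0.4501)]
         = 0.36750999 / 0.79740999 = 0.46088.
  Update: phi_21 = phi_11 - phi_22 phi_11 = -0.4501 - (0.46088)(-0.4501) = -0.242658.
Step k = 3:
  phi_33 = [rho(3) - phi_21 rho(2) - phi_22 rho(1)] / [1 - phi_21 rho(1) - phi_22 rho(2)]
    numerator   = -0.656 - (-0.242658)(0.5701) - (0.46088)(-0.4501) = -0.31021872
    denominator = 1 - (-0.242658)(-0.4501) - (0.46088)(0.5701) = 0.62803214
  phi_33 = -0.31021872 / 0.62803214 = -0.494.
Therefore phi_{33} = -0.4940.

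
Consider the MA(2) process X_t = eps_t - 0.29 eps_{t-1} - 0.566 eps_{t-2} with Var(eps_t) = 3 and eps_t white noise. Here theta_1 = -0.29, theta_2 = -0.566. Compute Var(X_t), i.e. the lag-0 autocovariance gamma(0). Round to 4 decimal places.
\gamma(0) = 4.2134

For an MA(q) process X_t = eps_t + sum_i theta_i eps_{t-i} with
Var(eps_t) = sigma^2, the variance is
  gamma(0) = sigma^2 * (1 + sum_i theta_i^2).
  sum_i theta_i^2 = (-0.29)^2 + (-0.566)^2 = 0.0841 + 0.320356 = 0.404456.
  gamma(0) = 3 * (1 + 0.404456) = 3 * 1.404456 = 4.213368, which rounds to 4.2134.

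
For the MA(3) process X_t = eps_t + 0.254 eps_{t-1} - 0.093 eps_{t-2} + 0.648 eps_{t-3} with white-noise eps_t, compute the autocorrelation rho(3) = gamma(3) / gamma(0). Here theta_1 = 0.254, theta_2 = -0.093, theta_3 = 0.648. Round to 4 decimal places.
\rho(3) = 0.4340

For an MA(q) process with theta_0 = 1, the autocovariance is
  gamma(k) = sigma^2 * sum_{i=0..q-k} theta_i * theta_{i+k},
and rho(k) = gamma(k) / gamma(0). Sigma^2 cancels.
  numerator   = (1)*(0.648) = 0.648.
  denominator = (1)^2 + (0.254)^2 + (-0.093)^2 + (0.648)^2 = 1.493069.
  rho(3) = 0.648 / 1.493069 = 0.4340.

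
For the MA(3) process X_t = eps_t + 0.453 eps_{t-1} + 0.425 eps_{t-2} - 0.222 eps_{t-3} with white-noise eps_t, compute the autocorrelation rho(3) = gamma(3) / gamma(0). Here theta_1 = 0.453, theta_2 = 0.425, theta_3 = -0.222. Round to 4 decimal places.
\rho(3) = -0.1547

For an MA(q) process with theta_0 = 1, the autocovariance is
  gamma(k) = sigma^2 * sum_{i=0..q-k} theta_i * theta_{i+k},
and rho(k) = gamma(k) / gamma(0). Sigma^2 cancels.
  numerator   = (1)*(-0.222) = -0.222.
  denominator = (1)^2 + (0.453)^2 + (0.425)^2 + (-0.222)^2 = 1.435118.
  rho(3) = -0.222 / 1.435118 = -0.1547.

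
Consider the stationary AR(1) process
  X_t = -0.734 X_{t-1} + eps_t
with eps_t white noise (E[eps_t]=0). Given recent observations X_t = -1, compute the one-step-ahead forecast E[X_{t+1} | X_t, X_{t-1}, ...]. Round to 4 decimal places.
E[X_{t+1} \mid \mathcal F_t] = 0.7340

For an AR(p) model X_t = c + sum_i phi_i X_{t-i} + eps_t, the
one-step-ahead conditional mean is
  E[X_{t+1} | X_t, ...] = c + sum_i phi_i X_{t+1-i}.
Substitute known values:
  E[X_{t+1} | ...] = (-0.734) * (-1)
                   = 0.7340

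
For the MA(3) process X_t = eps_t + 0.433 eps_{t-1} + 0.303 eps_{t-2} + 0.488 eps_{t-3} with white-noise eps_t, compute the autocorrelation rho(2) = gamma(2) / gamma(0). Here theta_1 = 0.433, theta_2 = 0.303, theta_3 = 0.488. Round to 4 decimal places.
\rho(2) = 0.3389

For an MA(q) process with theta_0 = 1, the autocovariance is
  gamma(k) = sigma^2 * sum_{i=0..q-k} theta_i * theta_{i+k},
and rho(k) = gamma(k) / gamma(0). Sigma^2 cancels.
  numerator   = (1)*(0.303) + (0.433)*(0.488) = 0.514304.
  denominator = (1)^2 + (0.433)^2 + (0.303)^2 + (0.488)^2 = 1.517442.
  rho(2) = 0.514304 / 1.517442 = 0.3389.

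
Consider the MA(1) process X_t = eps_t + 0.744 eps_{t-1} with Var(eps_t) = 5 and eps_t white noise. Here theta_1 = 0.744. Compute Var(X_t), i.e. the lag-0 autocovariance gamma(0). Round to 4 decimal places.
\gamma(0) = 7.7677

For an MA(q) process X_t = eps_t + sum_i theta_i eps_{t-i} with
Var(eps_t) = sigma^2, the variance is
  gamma(0) = sigma^2 * (1 + sum_i theta_i^2).
  sum_i theta_i^2 = (0.744)^2 = 0.553536.
  gamma(0) = 5 * (1 + 0.553536) = 5 * 1.553536 = 7.76768, which rounds to 7.7677.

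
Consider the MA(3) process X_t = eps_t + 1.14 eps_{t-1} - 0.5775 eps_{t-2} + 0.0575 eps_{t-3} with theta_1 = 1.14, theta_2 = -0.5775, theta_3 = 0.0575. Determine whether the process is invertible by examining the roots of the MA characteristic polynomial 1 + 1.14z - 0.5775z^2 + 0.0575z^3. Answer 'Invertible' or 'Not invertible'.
\text{Not invertible}

The MA(q) characteristic polynomial is P(z) = 1 + 1.14z - 0.5775z^2 + 0.0575z^3.
Invertibility requires all roots to lie outside the unit circle, i.e. |z| > 1 for every root.
Degree 3: look for a simple real root z0 first, then factor out (1 - z/z0) and solve the remaining quadratic.
Testing z0 = 4: P(4) = 1 + (1.14)(4) + (-0.5775)(4)^2 + (0.0575)(4)^3
  = 1 + (4.56) + (-9.24) + (3.68) = 0.  So z_0 = 4 is a root, |z_0| = 4.
Divide out the factor (1 - 0.25 z) = (1 - z/z0) (since 1/z0 = 0.25):
  P(z) = (1 - 0.25 z)(1 + (1.39) z + (-0.23) z^2)
  [check: z-coef 1.39 - (0.25) = 1.14; z^2-coef -0.23 - (0.25)(1.39) = -0.5775; z^3-coef -(0.25)(-0.23) = 0.0575.]
Remaining roots from the quadratic factor 1 + (1.39) z + (-0.23) z^2:
  Set 1 + (1.39) z + (-0.23) z^2 = 0, i.e. a z^2 + b z + c = 0 with a = -0.23, b = 1.39, c = 1.
  Discriminant D = b^2 - 4ac = (1.39)^2 - 4*(-0.23)*1 = 1.9321 - (-0.92) = 2.8521.
  D >= 0, so the roots are real: z = (-b +/- sqrt(D)) / (2a) = (-1.39 +/- 1.688816) / (-0.46).
    z_1 = (-1.39 + 1.688816) / (-0.46) = -0.6496,   |z_1| = 0.6496.
    z_2 = (-1.39 - 1.688816) / (-0.46) = 6.6931,   |z_2| = 6.6931.
Moduli of all roots: 4.0000, 0.6496, 6.6931.
All moduli strictly greater than 1? No.
Verdict: Not invertible.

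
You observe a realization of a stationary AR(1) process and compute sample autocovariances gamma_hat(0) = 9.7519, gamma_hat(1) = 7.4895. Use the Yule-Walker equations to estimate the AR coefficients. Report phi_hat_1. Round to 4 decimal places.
\hat\phi_{1} = 0.7680

The Yule-Walker equations for an AR(p) process read, in matrix form,
  Gamma_p phi = r_p,   with   (Gamma_p)_{ij} = gamma(|i - j|),
                       (r_p)_i = gamma(i),   i,j = 1..p.
Substitute the sample gammas (Toeplitz matrix and right-hand side of size 1):
  Gamma_p = [[9.7519]]
  r_p     = [7.4895]
With p = 1 this is the single equation gamma(0) phi_1 = gamma(1):
  phi_hat_1 = gamma(1) / gamma(0) = 7.4895 / 9.7519 = 0.7680.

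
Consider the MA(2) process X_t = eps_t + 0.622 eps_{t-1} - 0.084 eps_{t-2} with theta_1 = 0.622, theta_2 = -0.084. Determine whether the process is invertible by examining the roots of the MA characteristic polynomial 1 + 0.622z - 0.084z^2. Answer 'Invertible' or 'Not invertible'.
\text{Invertible}

The MA(q) characteristic polynomial is P(z) = 1 + 0.622z - 0.084z^2.
Invertibility requires all roots to lie outside the unit circle, i.e. |z| > 1 for every root.
Set 1 + (0.622) z + (-0.084) z^2 = 0, i.e. a z^2 + b z + c = 0 with a = -0.084, b = 0.622, c = 1.
Discriminant D = b^2 - 4ac = (0.622)^2 - 4*(-0.084)*1 = 0.386884 - (-0.336) = 0.722884.
D >= 0, so the roots are real: z = (-b +/- sqrt(D)) / (2a) = (-0.622 +/- 0.850226) / (-0.168).
  z_1 = (-0.622 + 0.850226) / (-0.168) = -1.3585,   |z_1| = 1.3585.
  z_2 = (-0.622 - 0.850226) / (-0.168) = 8.7632,   |z_2| = 8.7632.
Moduli of all roots: 1.3585, 8.7632.
All moduli strictly greater than 1? Yes.
Verdict: Invertible.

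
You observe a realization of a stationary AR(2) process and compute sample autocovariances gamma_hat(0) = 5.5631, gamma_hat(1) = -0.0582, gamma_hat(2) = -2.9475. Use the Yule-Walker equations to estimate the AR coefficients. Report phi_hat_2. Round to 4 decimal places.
\hat\phi_{2} = -0.5300

The Yule-Walker equations for an AR(p) process read, in matrix form,
  Gamma_p phi = r_p,   with   (Gamma_p)_{ij} = gamma(|i - j|),
                       (r_p)_i = gamma(i),   i,j = 1..p.
Substitute the sample gammas (Toeplitz matrix and right-hand side of size 2):
  Gamma_p = [[5.5631, -0.0582], [-0.0582, 5.5631]]
  r_p     = [-0.0582, -2.9475]
Written out:
  5.5631 phi_1 - 0.0582 phi_2 = -0.0582
  -0.0582 phi_1 + 5.5631 phi_2 = -2.9475
Solve by Cramer's rule:
  det = gamma(0)^2 - gamma(1)^2 = (5.5631)^2 - (-0.0582)^2 = 30.94808161 - 0.00338724 = 30.94469437
  phi_hat_1 = [gamma(1) gamma(0) - gamma(1) gamma(2)] / det = [(-0.0582)(5.5631) - (-0.0582)(-2.9475)] / 30.94469437 = -0.49531692 / 30.94469437 = -0.016
  phi_hat_2 = [gamma(0) gamma(2) - gamma(1)^2] / det = [(5.5631)(-2.9475) - (-0.0582)^2] / 30.94469437 = -16.40062449 / 30.94469437 = -0.53
So phi_hat = [-0.0160, -0.5300].
Therefore phi_hat_2 = -0.5300.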